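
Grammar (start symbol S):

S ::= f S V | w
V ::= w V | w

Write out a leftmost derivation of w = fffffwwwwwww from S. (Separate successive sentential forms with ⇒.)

S ⇒ fSV ⇒ ffSVV ⇒ fffSVVV ⇒ ffffSVVVV ⇒ fffffSVVVVV ⇒ fffffwVVVVV ⇒ fffffwwVVVVV ⇒ fffffwwwVVVV ⇒ fffffwwwwVVV ⇒ fffffwwwwwVV ⇒ fffffwwwwwwV ⇒ fffffwwwwwww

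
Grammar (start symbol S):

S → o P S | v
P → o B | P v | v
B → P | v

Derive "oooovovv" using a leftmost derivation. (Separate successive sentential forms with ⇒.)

S⇒oPS⇒ooBS⇒ooPS⇒oooBS⇒oooPS⇒ooooBS⇒oooovS⇒oooovoPS⇒oooovovS⇒oooovovv

S ⇒ oPS   [S → o P S]
oPS ⇒ ooBS   [P → o B]
ooBS ⇒ ooPS   [B → P]
ooPS ⇒ oooBS   [P → o B]
oooBS ⇒ oooPS   [B → P]
oooPS ⇒ ooooBS   [P → o B]
ooooBS ⇒ oooovS   [B → v]
oooovS ⇒ oooovoPS   [S → o P S]
oooovoPS ⇒ oooovovS   [P → v]
oooovovS ⇒ oooovovv   [S → v]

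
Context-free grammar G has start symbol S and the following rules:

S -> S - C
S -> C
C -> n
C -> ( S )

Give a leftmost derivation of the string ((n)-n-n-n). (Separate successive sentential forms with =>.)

S => C => (S) => (S-C) => (S-C-C) => (S-C-C-C) => (C-C-C-C) => ((S)-C-C-C) => ((C)-C-C-C) => ((n)-C-C-C) => ((n)-n-C-C) => ((n)-n-n-C) => ((n)-n-n-n)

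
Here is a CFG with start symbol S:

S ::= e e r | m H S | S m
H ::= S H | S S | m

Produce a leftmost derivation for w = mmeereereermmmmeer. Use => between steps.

S => mHS   [S ::= m H S]
mHS => mSHS   [H ::= S H]
mSHS => mSmHS   [S ::= S m]
mSmHS => mSmmHS   [S ::= S m]
mSmmHS => mSmmmHS   [S ::= S m]
mSmmmHS => mmHSmmmHS   [S ::= m H S]
mmHSmmmHS => mmSSSmmmHS   [H ::= S S]
mmSSSmmmHS => mmeerSSmmmHS   [S ::= e e r]
mmeerSSmmmHS => mmeereerSmmmHS   [S ::= e e r]
mmeereerSmmmHS => mmeereereermmmHS   [S ::= e e r]
mmeereereermmmHS => mmeereereermmmmS   [H ::= m]
mmeereereermmmmS => mmeereereermmmmeer   [S ::= e e r]

S => mHS => mSHS => mSmHS => mSmmHS => mSmmmHS => mmHSmmmHS => mmSSSmmmHS => mmeerSSmmmHS => mmeereerSmmmHS => mmeereereermmmHS => mmeereereermmmmS => mmeereereermmmmeer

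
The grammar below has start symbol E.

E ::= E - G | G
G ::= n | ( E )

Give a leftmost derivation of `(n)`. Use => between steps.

E => G => (E) => (G) => (n)

E => G   [E ::= G]
G => (E)   [G ::= ( E )]
(E) => (G)   [E ::= G]
(G) => (n)   [G ::= n]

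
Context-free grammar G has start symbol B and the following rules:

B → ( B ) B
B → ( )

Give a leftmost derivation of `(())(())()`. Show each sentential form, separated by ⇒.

B ⇒ (B)B   [B → ( B ) B]
(B)B ⇒ (())B   [B → ( )]
(())B ⇒ (())(B)B   [B → ( B ) B]
(())(B)B ⇒ (())(())B   [B → ( )]
(())(())B ⇒ (())(())()   [B → ( )]

B⇒(B)B⇒(())B⇒(())(B)B⇒(())(())B⇒(())(())()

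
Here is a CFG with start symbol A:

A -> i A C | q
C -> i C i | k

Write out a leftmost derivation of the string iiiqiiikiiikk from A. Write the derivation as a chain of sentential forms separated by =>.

A=>iAC=>iiACC=>iiiACCC=>iiiqCCC=>iiiqiCiCC=>iiiqiiCiiCC=>iiiqiiiCiiiCC=>iiiqiiikiiiCC=>iiiqiiikiiikC=>iiiqiiikiiikk

A => iAC   [A -> i A C]
iAC => iiACC   [A -> i A C]
iiACC => iiiACCC   [A -> i A C]
iiiACCC => iiiqCCC   [A -> q]
iiiqCCC => iiiqiCiCC   [C -> i C i]
iiiqiCiCC => iiiqiiCiiCC   [C -> i C i]
iiiqiiCiiCC => iiiqiiiCiiiCC   [C -> i C i]
iiiqiiiCiiiCC => iiiqiiikiiiCC   [C -> k]
iiiqiiikiiiCC => iiiqiiikiiikC   [C -> k]
iiiqiiikiiikC => iiiqiiikiiikk   [C -> k]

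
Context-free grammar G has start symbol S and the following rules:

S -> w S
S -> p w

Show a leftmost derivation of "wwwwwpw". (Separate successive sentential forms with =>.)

S => wS => wwS => wwwS => wwwwS => wwwwwS => wwwwwpw

S => wS   [S -> w S]
wS => wwS   [S -> w S]
wwS => wwwS   [S -> w S]
wwwS => wwwwS   [S -> w S]
wwwwS => wwwwwS   [S -> w S]
wwwwwS => wwwwwpw   [S -> p w]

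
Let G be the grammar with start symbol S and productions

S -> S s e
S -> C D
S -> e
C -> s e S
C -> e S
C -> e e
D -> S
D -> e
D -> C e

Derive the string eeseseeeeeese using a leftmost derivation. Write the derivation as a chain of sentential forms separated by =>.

S => Sse   [S -> S s e]
Sse => CDse   [S -> C D]
CDse => eeDse   [C -> e e]
eeDse => eeCese   [D -> C e]
eeCese => eeseSese   [C -> s e S]
eeseSese => eeseCDese   [S -> C D]
eeseCDese => eeseseSDese   [C -> s e S]
eeseseSDese => eeseseCDDese   [S -> C D]
eeseseCDDese => eeseseeSDDese   [C -> e S]
eeseseeSDDese => eeseseeeDDese   [S -> e]
eeseseeeDDese => eeseseeeeDese   [D -> e]
eeseseeeeDese => eeseseeeeeese   [D -> e]

S => Sse => CDse => eeDse => eeCese => eeseSese => eeseCDese => eeseseSDese => eeseseCDDese => eeseseeSDDese => eeseseeeDDese => eeseseeeeDese => eeseseeeeeese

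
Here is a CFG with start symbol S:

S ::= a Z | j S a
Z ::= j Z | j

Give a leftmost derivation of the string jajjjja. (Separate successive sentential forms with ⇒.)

S ⇒ jSa   [S ::= j S a]
jSa ⇒ jaZa   [S ::= a Z]
jaZa ⇒ jajZa   [Z ::= j Z]
jajZa ⇒ jajjZa   [Z ::= j Z]
jajjZa ⇒ jajjjZa   [Z ::= j Z]
jajjjZa ⇒ jajjjja   [Z ::= j]

S ⇒ jSa ⇒ jaZa ⇒ jajZa ⇒ jajjZa ⇒ jajjjZa ⇒ jajjjja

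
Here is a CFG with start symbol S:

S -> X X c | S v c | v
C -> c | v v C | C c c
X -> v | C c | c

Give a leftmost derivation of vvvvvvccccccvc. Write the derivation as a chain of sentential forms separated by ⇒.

S ⇒ XXc ⇒ CcXc ⇒ vvCcXc ⇒ vvvvCcXc ⇒ vvvvCcccXc ⇒ vvvvCcccccXc ⇒ vvvvvvCcccccXc ⇒ vvvvvvccccccXc ⇒ vvvvvvccccccvc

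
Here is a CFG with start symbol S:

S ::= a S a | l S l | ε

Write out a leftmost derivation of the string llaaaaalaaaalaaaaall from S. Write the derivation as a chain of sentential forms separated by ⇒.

S ⇒ lSl   [S ::= l S l]
lSl ⇒ llSll   [S ::= l S l]
llSll ⇒ llaSall   [S ::= a S a]
llaSall ⇒ llaaSaall   [S ::= a S a]
llaaSaall ⇒ llaaaSaaall   [S ::= a S a]
llaaaSaaall ⇒ llaaaaSaaaall   [S ::= a S a]
llaaaaSaaaall ⇒ llaaaaaSaaaaall   [S ::= a S a]
llaaaaaSaaaaall ⇒ llaaaaalSlaaaaall   [S ::= l S l]
llaaaaalSlaaaaall ⇒ llaaaaalaSalaaaaall   [S ::= a S a]
llaaaaalaSalaaaaall ⇒ llaaaaalaaSaalaaaaall   [S ::= a S a]
llaaaaalaaSaalaaaaall ⇒ llaaaaalaaaalaaaaall   [S ::= ε]

S⇒lSl⇒llSll⇒llaSall⇒llaaSaall⇒llaaaSaaall⇒llaaaaSaaaall⇒llaaaaaSaaaaall⇒llaaaaalSlaaaaall⇒llaaaaalaSalaaaaall⇒llaaaaalaaSaalaaaaall⇒llaaaaalaaaalaaaaall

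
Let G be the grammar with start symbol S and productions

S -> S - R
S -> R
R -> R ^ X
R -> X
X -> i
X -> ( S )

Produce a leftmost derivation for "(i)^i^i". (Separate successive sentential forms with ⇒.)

S ⇒ R ⇒ R^X ⇒ R^X^X ⇒ X^X^X ⇒ (S)^X^X ⇒ (R)^X^X ⇒ (X)^X^X ⇒ (i)^X^X ⇒ (i)^i^X ⇒ (i)^i^i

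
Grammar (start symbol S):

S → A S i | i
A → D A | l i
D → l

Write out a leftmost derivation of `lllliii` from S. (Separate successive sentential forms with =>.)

S=>ASi=>DASi=>lASi=>lDASi=>llASi=>llDASi=>lllASi=>lllliSi=>lllliii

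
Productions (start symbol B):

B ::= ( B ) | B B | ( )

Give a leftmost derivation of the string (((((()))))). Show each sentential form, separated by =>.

B => (B)   [B ::= ( B )]
(B) => ((B))   [B ::= ( B )]
((B)) => (((B)))   [B ::= ( B )]
(((B))) => ((((B))))   [B ::= ( B )]
((((B)))) => (((((B)))))   [B ::= ( B )]
(((((B))))) => (((((())))))   [B ::= ( )]

B => (B) => ((B)) => (((B))) => ((((B)))) => (((((B))))) => (((((())))))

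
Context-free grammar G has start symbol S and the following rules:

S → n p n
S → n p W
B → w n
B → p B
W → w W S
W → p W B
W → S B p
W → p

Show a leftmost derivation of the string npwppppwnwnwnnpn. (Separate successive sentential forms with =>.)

S => npW => npwWS => npwpWBS => npwppWBBS => npwpppWBBBS => npwppppBBBS => npwppppwnBBS => npwppppwnwnBS => npwppppwnwnwnS => npwppppwnwnwnnpn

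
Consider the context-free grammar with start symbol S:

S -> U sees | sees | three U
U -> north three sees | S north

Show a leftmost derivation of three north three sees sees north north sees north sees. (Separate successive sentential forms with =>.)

S => U sees => S north sees => U sees north sees => S north sees north sees => three U north sees north sees => three S north north sees north sees => three U sees north north sees north sees => three north three sees sees north north sees north sees

S => U sees   [S -> U sees]
U sees => S north sees   [U -> S north]
S north sees => U sees north sees   [S -> U sees]
U sees north sees => S north sees north sees   [U -> S north]
S north sees north sees => three U north sees north sees   [S -> three U]
three U north sees north sees => three S north north sees north sees   [U -> S north]
three S north north sees north sees => three U sees north north sees north sees   [S -> U sees]
three U sees north north sees north sees => three north three sees sees north north sees north sees   [U -> north three sees]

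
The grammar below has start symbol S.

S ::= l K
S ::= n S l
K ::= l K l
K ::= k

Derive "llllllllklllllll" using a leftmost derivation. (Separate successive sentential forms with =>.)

S => lK => llKl => lllKll => llllKlll => lllllKllll => llllllKlllll => lllllllKllllll => llllllllKlllllll => llllllllklllllll

S => lK   [S ::= l K]
lK => llKl   [K ::= l K l]
llKl => lllKll   [K ::= l K l]
lllKll => llllKlll   [K ::= l K l]
llllKlll => lllllKllll   [K ::= l K l]
lllllKllll => llllllKlllll   [K ::= l K l]
llllllKlllll => lllllllKllllll   [K ::= l K l]
lllllllKllllll => llllllllKlllllll   [K ::= l K l]
llllllllKlllllll => llllllllklllllll   [K ::= k]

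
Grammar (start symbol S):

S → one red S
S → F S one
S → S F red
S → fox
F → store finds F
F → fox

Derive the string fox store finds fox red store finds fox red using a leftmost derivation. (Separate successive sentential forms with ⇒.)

S ⇒ S F red ⇒ S F red F red ⇒ fox F red F red ⇒ fox store finds F red F red ⇒ fox store finds fox red F red ⇒ fox store finds fox red store finds F red ⇒ fox store finds fox red store finds fox red

S ⇒ S F red   [S → S F red]
S F red ⇒ S F red F red   [S → S F red]
S F red F red ⇒ fox F red F red   [S → fox]
fox F red F red ⇒ fox store finds F red F red   [F → store finds F]
fox store finds F red F red ⇒ fox store finds fox red F red   [F → fox]
fox store finds fox red F red ⇒ fox store finds fox red store finds F red   [F → store finds F]
fox store finds fox red store finds F red ⇒ fox store finds fox red store finds fox red   [F → fox]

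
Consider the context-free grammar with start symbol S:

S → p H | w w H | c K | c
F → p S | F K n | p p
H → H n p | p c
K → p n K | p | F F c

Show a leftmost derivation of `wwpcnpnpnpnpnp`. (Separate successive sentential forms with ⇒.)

S ⇒ wwH   [S → w w H]
wwH ⇒ wwHnp   [H → H n p]
wwHnp ⇒ wwHnpnp   [H → H n p]
wwHnpnp ⇒ wwHnpnpnp   [H → H n p]
wwHnpnpnp ⇒ wwHnpnpnpnp   [H → H n p]
wwHnpnpnpnp ⇒ wwHnpnpnpnpnp   [H → H n p]
wwHnpnpnpnpnp ⇒ wwpcnpnpnpnpnp   [H → p c]

S ⇒ wwH ⇒ wwHnp ⇒ wwHnpnp ⇒ wwHnpnpnp ⇒ wwHnpnpnpnp ⇒ wwHnpnpnpnpnp ⇒ wwpcnpnpnpnpnp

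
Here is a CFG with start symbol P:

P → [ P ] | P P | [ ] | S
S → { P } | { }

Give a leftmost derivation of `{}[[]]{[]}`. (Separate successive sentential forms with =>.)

P => PP => SP => {}P => {}PP => {}[P]P => {}[[]]P => {}[[]]S => {}[[]]{P} => {}[[]]{[]}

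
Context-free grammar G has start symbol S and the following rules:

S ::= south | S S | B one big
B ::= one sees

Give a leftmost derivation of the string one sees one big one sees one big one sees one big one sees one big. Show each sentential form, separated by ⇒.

S ⇒ S S   [S ::= S S]
S S ⇒ B one big S   [S ::= B one big]
B one big S ⇒ one sees one big S   [B ::= one sees]
one sees one big S ⇒ one sees one big S S   [S ::= S S]
one sees one big S S ⇒ one sees one big B one big S   [S ::= B one big]
one sees one big B one big S ⇒ one sees one big one sees one big S   [B ::= one sees]
one sees one big one sees one big S ⇒ one sees one big one sees one big S S   [S ::= S S]
one sees one big one sees one big S S ⇒ one sees one big one sees one big B one big S   [S ::= B one big]
one sees one big one sees one big B one big S ⇒ one sees one big one sees one big one sees one big S   [B ::= one sees]
one sees one big one sees one big one sees one big S ⇒ one sees one big one sees one big one sees one big B one big   [S ::= B one big]
one sees one big one sees one big one sees one big B one big ⇒ one sees one big one sees one big one sees one big one sees one big   [B ::= one sees]

S ⇒ S S ⇒ B one big S ⇒ one sees one big S ⇒ one sees one big S S ⇒ one sees one big B one big S ⇒ one sees one big one sees one big S ⇒ one sees one big one sees one big S S ⇒ one sees one big one sees one big B one big S ⇒ one sees one big one sees one big one sees one big S ⇒ one sees one big one sees one big one sees one big B one big ⇒ one sees one big one sees one big one sees one big one sees one big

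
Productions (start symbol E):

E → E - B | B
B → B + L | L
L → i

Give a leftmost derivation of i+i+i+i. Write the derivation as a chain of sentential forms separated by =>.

E => B   [E → B]
B => B+L   [B → B + L]
B+L => B+L+L   [B → B + L]
B+L+L => B+L+L+L   [B → B + L]
B+L+L+L => L+L+L+L   [B → L]
L+L+L+L => i+L+L+L   [L → i]
i+L+L+L => i+i+L+L   [L → i]
i+i+L+L => i+i+i+L   [L → i]
i+i+i+L => i+i+i+i   [L → i]

E => B => B+L => B+L+L => B+L+L+L => L+L+L+L => i+L+L+L => i+i+L+L => i+i+i+L => i+i+i+i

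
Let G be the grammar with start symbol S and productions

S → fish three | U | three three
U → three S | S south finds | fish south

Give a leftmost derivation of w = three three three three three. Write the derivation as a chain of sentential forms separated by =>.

S => U => three S => three U => three three S => three three U => three three three S => three three three three three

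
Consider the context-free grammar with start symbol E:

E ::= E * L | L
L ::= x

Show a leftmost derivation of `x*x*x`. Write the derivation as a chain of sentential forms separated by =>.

E=>E*L=>E*L*L=>L*L*L=>x*L*L=>x*x*L=>x*x*x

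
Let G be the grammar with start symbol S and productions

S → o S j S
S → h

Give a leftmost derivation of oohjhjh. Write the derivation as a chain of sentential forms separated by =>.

S => oSjS   [S → o S j S]
oSjS => ooSjSjS   [S → o S j S]
ooSjSjS => oohjSjS   [S → h]
oohjSjS => oohjhjS   [S → h]
oohjhjS => oohjhjh   [S → h]

S => oSjS => ooSjSjS => oohjSjS => oohjhjS => oohjhjh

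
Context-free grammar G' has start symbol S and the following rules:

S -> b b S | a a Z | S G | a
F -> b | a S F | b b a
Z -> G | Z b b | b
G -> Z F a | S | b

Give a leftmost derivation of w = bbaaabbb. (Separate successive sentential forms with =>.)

S => bbS   [S -> b b S]
bbS => bbSG   [S -> S G]
bbSG => bbaaZG   [S -> a a Z]
bbaaZG => bbaaZbbG   [Z -> Z b b]
bbaaZbbG => bbaaGbbG   [Z -> G]
bbaaGbbG => bbaaSbbG   [G -> S]
bbaaSbbG => bbaaabbG   [S -> a]
bbaaabbG => bbaaabbb   [G -> b]

S => bbS => bbSG => bbaaZG => bbaaZbbG => bbaaGbbG => bbaaSbbG => bbaaabbG => bbaaabbb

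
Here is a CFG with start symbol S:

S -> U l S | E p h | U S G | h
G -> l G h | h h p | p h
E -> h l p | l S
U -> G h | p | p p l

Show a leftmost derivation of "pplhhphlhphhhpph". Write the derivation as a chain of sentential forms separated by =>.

S => USG   [S -> U S G]
USG => pplSG   [U -> p p l]
pplSG => pplUSGG   [S -> U S G]
pplUSGG => pplGhSGG   [U -> G h]
pplGhSGG => pplhhphSGG   [G -> h h p]
pplhhphSGG => pplhhphEphGG   [S -> E p h]
pplhhphEphGG => pplhhphlSphGG   [E -> l S]
pplhhphlSphGG => pplhhphlhphGG   [S -> h]
pplhhphlhphGG => pplhhphlhphhhpG   [G -> h h p]
pplhhphlhphhhpG => pplhhphlhphhhpph   [G -> p h]

S=>USG=>pplSG=>pplUSGG=>pplGhSGG=>pplhhphSGG=>pplhhphEphGG=>pplhhphlSphGG=>pplhhphlhphGG=>pplhhphlhphhhpG=>pplhhphlhphhhpph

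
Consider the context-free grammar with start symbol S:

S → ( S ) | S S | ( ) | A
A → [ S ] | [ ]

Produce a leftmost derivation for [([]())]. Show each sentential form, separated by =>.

S=>A=>[S]=>[(S)]=>[(SS)]=>[(AS)]=>[([]S)]=>[([]())]

S => A   [S → A]
A => [S]   [A → [ S ]]
[S] => [(S)]   [S → ( S )]
[(S)] => [(SS)]   [S → S S]
[(SS)] => [(AS)]   [S → A]
[(AS)] => [([]S)]   [A → [ ]]
[([]S)] => [([]())]   [S → ( )]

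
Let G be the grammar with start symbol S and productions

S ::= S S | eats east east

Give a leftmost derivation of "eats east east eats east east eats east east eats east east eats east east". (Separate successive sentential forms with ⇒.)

S ⇒ S S ⇒ S S S ⇒ S S S S ⇒ eats east east S S S ⇒ eats east east eats east east S S ⇒ eats east east eats east east S S S ⇒ eats east east eats east east eats east east S S ⇒ eats east east eats east east eats east east eats east east S ⇒ eats east east eats east east eats east east eats east east eats east east

S ⇒ S S   [S ::= S S]
S S ⇒ S S S   [S ::= S S]
S S S ⇒ S S S S   [S ::= S S]
S S S S ⇒ eats east east S S S   [S ::= eats east east]
eats east east S S S ⇒ eats east east eats east east S S   [S ::= eats east east]
eats east east eats east east S S ⇒ eats east east eats east east S S S   [S ::= S S]
eats east east eats east east S S S ⇒ eats east east eats east east eats east east S S   [S ::= eats east east]
eats east east eats east east eats east east S S ⇒ eats east east eats east east eats east east eats east east S   [S ::= eats east east]
eats east east eats east east eats east east eats east east S ⇒ eats east east eats east east eats east east eats east east eats east east   [S ::= eats east east]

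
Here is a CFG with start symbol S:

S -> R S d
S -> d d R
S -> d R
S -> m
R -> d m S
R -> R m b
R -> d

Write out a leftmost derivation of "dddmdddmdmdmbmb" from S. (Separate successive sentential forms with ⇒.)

S ⇒ ddR   [S -> d d R]
ddR ⇒ ddRmb   [R -> R m b]
ddRmb ⇒ dddmSmb   [R -> d m S]
dddmSmb ⇒ dddmddRmb   [S -> d d R]
dddmddRmb ⇒ dddmddRmbmb   [R -> R m b]
dddmddRmbmb ⇒ dddmdddmSmbmb   [R -> d m S]
dddmdddmSmbmb ⇒ dddmdddmRSdmbmb   [S -> R S d]
dddmdddmRSdmbmb ⇒ dddmdddmdSdmbmb   [R -> d]
dddmdddmdSdmbmb ⇒ dddmdddmdmdmbmb   [S -> m]

S ⇒ ddR ⇒ ddRmb ⇒ dddmSmb ⇒ dddmddRmb ⇒ dddmddRmbmb ⇒ dddmdddmSmbmb ⇒ dddmdddmRSdmbmb ⇒ dddmdddmdSdmbmb ⇒ dddmdddmdmdmbmb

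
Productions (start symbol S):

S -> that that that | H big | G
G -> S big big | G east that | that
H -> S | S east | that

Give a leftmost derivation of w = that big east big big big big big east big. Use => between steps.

S => H big   [S -> H big]
H big => S east big   [H -> S east]
S east big => H big east big   [S -> H big]
H big east big => S big east big   [H -> S]
S big east big => G big east big   [S -> G]
G big east big => S big big big east big   [G -> S big big]
S big big big east big => H big big big big east big   [S -> H big]
H big big big big east big => S big big big big east big   [H -> S]
S big big big big east big => H big big big big big east big   [S -> H big]
H big big big big big east big => S east big big big big big east big   [H -> S east]
S east big big big big big east big => H big east big big big big big east big   [S -> H big]
H big east big big big big big east big => that big east big big big big big east big   [H -> that]

S => H big => S east big => H big east big => S big east big => G big east big => S big big big east big => H big big big big east big => S big big big big east big => H big big big big big east big => S east big big big big big east big => H big east big big big big big east big => that big east big big big big big east big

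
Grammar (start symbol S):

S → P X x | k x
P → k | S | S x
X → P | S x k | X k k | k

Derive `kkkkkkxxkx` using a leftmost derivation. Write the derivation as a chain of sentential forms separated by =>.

S => PXx   [S → P X x]
PXx => SxXx   [P → S x]
SxXx => PXxxXx   [S → P X x]
PXxxXx => kXxxXx   [P → k]
kXxxXx => kXkkxxXx   [X → X k k]
kXkkxxXx => kXkkkkxxXx   [X → X k k]
kXkkkkxxXx => kkkkkkxxXx   [X → k]
kkkkkkxxXx => kkkkkkxxkx   [X → k]

S => PXx => SxXx => PXxxXx => kXxxXx => kXkkxxXx => kXkkkkxxXx => kkkkkkxxXx => kkkkkkxxkx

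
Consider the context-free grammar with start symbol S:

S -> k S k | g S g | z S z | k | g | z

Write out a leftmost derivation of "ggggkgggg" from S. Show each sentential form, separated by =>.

S => gSg   [S -> g S g]
gSg => ggSgg   [S -> g S g]
ggSgg => gggSggg   [S -> g S g]
gggSggg => ggggSgggg   [S -> g S g]
ggggSgggg => ggggkgggg   [S -> k]

S => gSg => ggSgg => gggSggg => ggggSgggg => ggggkgggg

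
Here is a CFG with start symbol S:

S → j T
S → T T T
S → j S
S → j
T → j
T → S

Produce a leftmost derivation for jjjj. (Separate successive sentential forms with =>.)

S => jS   [S → j S]
jS => jTTT   [S → T T T]
jTTT => jSTT   [T → S]
jSTT => jjTT   [S → j]
jjTT => jjjT   [T → j]
jjjT => jjjj   [T → j]

S=>jS=>jTTT=>jSTT=>jjTT=>jjjT=>jjjj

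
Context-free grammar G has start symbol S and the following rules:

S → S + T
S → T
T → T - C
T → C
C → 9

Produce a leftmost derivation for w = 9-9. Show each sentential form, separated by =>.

S => T => T-C => C-C => 9-C => 9-9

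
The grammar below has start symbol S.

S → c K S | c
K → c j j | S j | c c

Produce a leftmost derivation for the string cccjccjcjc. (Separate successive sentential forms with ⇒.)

S ⇒ cKS ⇒ cSjS ⇒ ccKSjS ⇒ ccSjSjS ⇒ cccjSjS ⇒ cccjcKSjS ⇒ cccjcSjSjS ⇒ cccjccjSjS ⇒ cccjccjcjS ⇒ cccjccjcjc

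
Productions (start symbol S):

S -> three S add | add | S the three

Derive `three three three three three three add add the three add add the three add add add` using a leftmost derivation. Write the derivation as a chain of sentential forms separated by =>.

S => three S add => three three S add add => three three three S add add add => three three three S the three add add add => three three three three S add the three add add add => three three three three three S add add the three add add add => three three three three three S the three add add the three add add add => three three three three three three S add the three add add the three add add add => three three three three three three add add the three add add the three add add add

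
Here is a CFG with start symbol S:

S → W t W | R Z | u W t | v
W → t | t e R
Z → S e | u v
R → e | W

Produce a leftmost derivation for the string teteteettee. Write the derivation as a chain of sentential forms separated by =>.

S=>WtW=>teRtW=>teWtW=>teteRtW=>teteWtW=>teteteRtW=>teteteetW=>teteteetteR=>teteteettee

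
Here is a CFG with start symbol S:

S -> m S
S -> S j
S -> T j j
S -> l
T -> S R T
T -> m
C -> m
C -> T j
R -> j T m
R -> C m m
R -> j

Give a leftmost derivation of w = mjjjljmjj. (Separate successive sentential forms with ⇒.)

S⇒Tjj⇒SRTjj⇒TjjRTjj⇒mjjRTjj⇒mjjjTjj⇒mjjjSRTjj⇒mjjjlRTjj⇒mjjjljTjj⇒mjjjljmjj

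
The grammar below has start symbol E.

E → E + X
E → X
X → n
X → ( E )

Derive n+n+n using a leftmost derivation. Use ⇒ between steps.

E ⇒ E+X   [E → E + X]
E+X ⇒ E+X+X   [E → E + X]
E+X+X ⇒ X+X+X   [E → X]
X+X+X ⇒ n+X+X   [X → n]
n+X+X ⇒ n+n+X   [X → n]
n+n+X ⇒ n+n+n   [X → n]

E⇒E+X⇒E+X+X⇒X+X+X⇒n+X+X⇒n+n+X⇒n+n+n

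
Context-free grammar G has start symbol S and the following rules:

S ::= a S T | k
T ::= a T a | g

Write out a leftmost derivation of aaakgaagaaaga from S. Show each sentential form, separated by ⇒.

S ⇒ aST ⇒ aaSTT ⇒ aaaSTTT ⇒ aaakTTT ⇒ aaakgTT ⇒ aaakgaTaT ⇒ aaakgaaTaaT ⇒ aaakgaagaaT ⇒ aaakgaagaaaTa ⇒ aaakgaagaaaga

S ⇒ aST   [S ::= a S T]
aST ⇒ aaSTT   [S ::= a S T]
aaSTT ⇒ aaaSTTT   [S ::= a S T]
aaaSTTT ⇒ aaakTTT   [S ::= k]
aaakTTT ⇒ aaakgTT   [T ::= g]
aaakgTT ⇒ aaakgaTaT   [T ::= a T a]
aaakgaTaT ⇒ aaakgaaTaaT   [T ::= a T a]
aaakgaaTaaT ⇒ aaakgaagaaT   [T ::= g]
aaakgaagaaT ⇒ aaakgaagaaaTa   [T ::= a T a]
aaakgaagaaaTa ⇒ aaakgaagaaaga   [T ::= g]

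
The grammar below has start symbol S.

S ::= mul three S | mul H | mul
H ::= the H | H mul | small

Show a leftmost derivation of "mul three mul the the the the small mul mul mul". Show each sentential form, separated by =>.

S => mul three S => mul three mul H => mul three mul the H => mul three mul the H mul => mul three mul the the H mul => mul three mul the the the H mul => mul three mul the the the H mul mul => mul three mul the the the H mul mul mul => mul three mul the the the the H mul mul mul => mul three mul the the the the small mul mul mul

S => mul three S   [S ::= mul three S]
mul three S => mul three mul H   [S ::= mul H]
mul three mul H => mul three mul the H   [H ::= the H]
mul three mul the H => mul three mul the H mul   [H ::= H mul]
mul three mul the H mul => mul three mul the the H mul   [H ::= the H]
mul three mul the the H mul => mul three mul the the the H mul   [H ::= the H]
mul three mul the the the H mul => mul three mul the the the H mul mul   [H ::= H mul]
mul three mul the the the H mul mul => mul three mul the the the H mul mul mul   [H ::= H mul]
mul three mul the the the H mul mul mul => mul three mul the the the the H mul mul mul   [H ::= the H]
mul three mul the the the the H mul mul mul => mul three mul the the the the small mul mul mul   [H ::= small]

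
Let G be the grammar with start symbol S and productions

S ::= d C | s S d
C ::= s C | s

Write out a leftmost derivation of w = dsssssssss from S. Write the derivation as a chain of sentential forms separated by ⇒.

S ⇒ dC   [S ::= d C]
dC ⇒ dsC   [C ::= s C]
dsC ⇒ dssC   [C ::= s C]
dssC ⇒ dsssC   [C ::= s C]
dsssC ⇒ dssssC   [C ::= s C]
dssssC ⇒ dsssssC   [C ::= s C]
dsssssC ⇒ dssssssC   [C ::= s C]
dssssssC ⇒ dsssssssC   [C ::= s C]
dsssssssC ⇒ dssssssssC   [C ::= s C]
dssssssssC ⇒ dsssssssss   [C ::= s]

S⇒dC⇒dsC⇒dssC⇒dsssC⇒dssssC⇒dsssssC⇒dssssssC⇒dsssssssC⇒dssssssssC⇒dsssssssss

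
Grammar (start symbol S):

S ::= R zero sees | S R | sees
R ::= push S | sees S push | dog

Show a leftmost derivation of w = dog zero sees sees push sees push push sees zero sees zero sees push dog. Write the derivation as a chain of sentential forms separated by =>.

S => S R => S R R => R zero sees R R => dog zero sees R R => dog zero sees sees S push R => dog zero sees sees R zero sees push R => dog zero sees sees push S zero sees push R => dog zero sees sees push S R zero sees push R => dog zero sees sees push sees R zero sees push R => dog zero sees sees push sees push S zero sees push R => dog zero sees sees push sees push R zero sees zero sees push R => dog zero sees sees push sees push push S zero sees zero sees push R => dog zero sees sees push sees push push sees zero sees zero sees push R => dog zero sees sees push sees push push sees zero sees zero sees push dog

S => S R   [S ::= S R]
S R => S R R   [S ::= S R]
S R R => R zero sees R R   [S ::= R zero sees]
R zero sees R R => dog zero sees R R   [R ::= dog]
dog zero sees R R => dog zero sees sees S push R   [R ::= sees S push]
dog zero sees sees S push R => dog zero sees sees R zero sees push R   [S ::= R zero sees]
dog zero sees sees R zero sees push R => dog zero sees sees push S zero sees push R   [R ::= push S]
dog zero sees sees push S zero sees push R => dog zero sees sees push S R zero sees push R   [S ::= S R]
dog zero sees sees push S R zero sees push R => dog zero sees sees push sees R zero sees push R   [S ::= sees]
dog zero sees sees push sees R zero sees push R => dog zero sees sees push sees push S zero sees push R   [R ::= push S]
dog zero sees sees push sees push S zero sees push R => dog zero sees sees push sees push R zero sees zero sees push R   [S ::= R zero sees]
dog zero sees sees push sees push R zero sees zero sees push R => dog zero sees sees push sees push push S zero sees zero sees push R   [R ::= push S]
dog zero sees sees push sees push push S zero sees zero sees push R => dog zero sees sees push sees push push sees zero sees zero sees push R   [S ::= sees]
dog zero sees sees push sees push push sees zero sees zero sees push R => dog zero sees sees push sees push push sees zero sees zero sees push dog   [R ::= dog]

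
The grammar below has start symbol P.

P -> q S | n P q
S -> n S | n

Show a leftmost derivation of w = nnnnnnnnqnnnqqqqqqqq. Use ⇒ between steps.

P ⇒ nPq ⇒ nnPqq ⇒ nnnPqqq ⇒ nnnnPqqqq ⇒ nnnnnPqqqqq ⇒ nnnnnnPqqqqqq ⇒ nnnnnnnPqqqqqqq ⇒ nnnnnnnnPqqqqqqqq ⇒ nnnnnnnnqSqqqqqqqq ⇒ nnnnnnnnqnSqqqqqqqq ⇒ nnnnnnnnqnnSqqqqqqqq ⇒ nnnnnnnnqnnnqqqqqqqq

P ⇒ nPq   [P -> n P q]
nPq ⇒ nnPqq   [P -> n P q]
nnPqq ⇒ nnnPqqq   [P -> n P q]
nnnPqqq ⇒ nnnnPqqqq   [P -> n P q]
nnnnPqqqq ⇒ nnnnnPqqqqq   [P -> n P q]
nnnnnPqqqqq ⇒ nnnnnnPqqqqqq   [P -> n P q]
nnnnnnPqqqqqq ⇒ nnnnnnnPqqqqqqq   [P -> n P q]
nnnnnnnPqqqqqqq ⇒ nnnnnnnnPqqqqqqqq   [P -> n P q]
nnnnnnnnPqqqqqqqq ⇒ nnnnnnnnqSqqqqqqqq   [P -> q S]
nnnnnnnnqSqqqqqqqq ⇒ nnnnnnnnqnSqqqqqqqq   [S -> n S]
nnnnnnnnqnSqqqqqqqq ⇒ nnnnnnnnqnnSqqqqqqqq   [S -> n S]
nnnnnnnnqnnSqqqqqqqq ⇒ nnnnnnnnqnnnqqqqqqqq   [S -> n]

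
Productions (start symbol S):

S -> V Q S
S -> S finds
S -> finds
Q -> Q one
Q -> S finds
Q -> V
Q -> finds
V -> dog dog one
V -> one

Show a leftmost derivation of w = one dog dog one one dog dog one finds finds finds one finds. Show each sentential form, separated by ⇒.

S ⇒ V Q S   [S -> V Q S]
V Q S ⇒ one Q S   [V -> one]
one Q S ⇒ one Q one S   [Q -> Q one]
one Q one S ⇒ one V one S   [Q -> V]
one V one S ⇒ one dog dog one one S   [V -> dog dog one]
one dog dog one one S ⇒ one dog dog one one V Q S   [S -> V Q S]
one dog dog one one V Q S ⇒ one dog dog one one dog dog one Q S   [V -> dog dog one]
one dog dog one one dog dog one Q S ⇒ one dog dog one one dog dog one Q one S   [Q -> Q one]
one dog dog one one dog dog one Q one S ⇒ one dog dog one one dog dog one S finds one S   [Q -> S finds]
one dog dog one one dog dog one S finds one S ⇒ one dog dog one one dog dog one S finds finds one S   [S -> S finds]
one dog dog one one dog dog one S finds finds one S ⇒ one dog dog one one dog dog one finds finds finds one S   [S -> finds]
one dog dog one one dog dog one finds finds finds one S ⇒ one dog dog one one dog dog one finds finds finds one finds   [S -> finds]

S ⇒ V Q S ⇒ one Q S ⇒ one Q one S ⇒ one V one S ⇒ one dog dog one one S ⇒ one dog dog one one V Q S ⇒ one dog dog one one dog dog one Q S ⇒ one dog dog one one dog dog one Q one S ⇒ one dog dog one one dog dog one S finds one S ⇒ one dog dog one one dog dog one S finds finds one S ⇒ one dog dog one one dog dog one finds finds finds one S ⇒ one dog dog one one dog dog one finds finds finds one finds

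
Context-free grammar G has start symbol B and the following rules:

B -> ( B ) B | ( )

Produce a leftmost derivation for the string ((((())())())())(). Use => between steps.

B => (B)B => ((B)B)B => (((B)B)B)B => ((((B)B)B)B)B => ((((())B)B)B)B => ((((())())B)B)B => ((((())())())B)B => ((((())())())())B => ((((())())())())()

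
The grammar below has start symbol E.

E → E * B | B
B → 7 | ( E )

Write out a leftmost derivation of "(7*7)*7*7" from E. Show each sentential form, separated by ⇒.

E ⇒ E*B   [E → E * B]
E*B ⇒ E*B*B   [E → E * B]
E*B*B ⇒ B*B*B   [E → B]
B*B*B ⇒ (E)*B*B   [B → ( E )]
(E)*B*B ⇒ (E*B)*B*B   [E → E * B]
(E*B)*B*B ⇒ (B*B)*B*B   [E → B]
(B*B)*B*B ⇒ (7*B)*B*B   [B → 7]
(7*B)*B*B ⇒ (7*7)*B*B   [B → 7]
(7*7)*B*B ⇒ (7*7)*7*B   [B → 7]
(7*7)*7*B ⇒ (7*7)*7*7   [B → 7]

E ⇒ E*B ⇒ E*B*B ⇒ B*B*B ⇒ (E)*B*B ⇒ (E*B)*B*B ⇒ (B*B)*B*B ⇒ (7*B)*B*B ⇒ (7*7)*B*B ⇒ (7*7)*7*B ⇒ (7*7)*7*7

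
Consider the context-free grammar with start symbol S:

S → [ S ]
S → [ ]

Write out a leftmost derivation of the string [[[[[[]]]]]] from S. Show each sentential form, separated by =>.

S=>[S]=>[[S]]=>[[[S]]]=>[[[[S]]]]=>[[[[[S]]]]]=>[[[[[[]]]]]]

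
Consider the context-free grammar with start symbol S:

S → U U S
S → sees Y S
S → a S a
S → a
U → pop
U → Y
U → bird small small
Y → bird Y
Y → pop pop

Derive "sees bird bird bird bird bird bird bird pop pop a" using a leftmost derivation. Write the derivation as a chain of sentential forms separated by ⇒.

S ⇒ sees Y S ⇒ sees bird Y S ⇒ sees bird bird Y S ⇒ sees bird bird bird Y S ⇒ sees bird bird bird bird Y S ⇒ sees bird bird bird bird bird Y S ⇒ sees bird bird bird bird bird bird Y S ⇒ sees bird bird bird bird bird bird bird Y S ⇒ sees bird bird bird bird bird bird bird pop pop S ⇒ sees bird bird bird bird bird bird bird pop pop a

S ⇒ sees Y S   [S → sees Y S]
sees Y S ⇒ sees bird Y S   [Y → bird Y]
sees bird Y S ⇒ sees bird bird Y S   [Y → bird Y]
sees bird bird Y S ⇒ sees bird bird bird Y S   [Y → bird Y]
sees bird bird bird Y S ⇒ sees bird bird bird bird Y S   [Y → bird Y]
sees bird bird bird bird Y S ⇒ sees bird bird bird bird bird Y S   [Y → bird Y]
sees bird bird bird bird bird Y S ⇒ sees bird bird bird bird bird bird Y S   [Y → bird Y]
sees bird bird bird bird bird bird Y S ⇒ sees bird bird bird bird bird bird bird Y S   [Y → bird Y]
sees bird bird bird bird bird bird bird Y S ⇒ sees bird bird bird bird bird bird bird pop pop S   [Y → pop pop]
sees bird bird bird bird bird bird bird pop pop S ⇒ sees bird bird bird bird bird bird bird pop pop a   [S → a]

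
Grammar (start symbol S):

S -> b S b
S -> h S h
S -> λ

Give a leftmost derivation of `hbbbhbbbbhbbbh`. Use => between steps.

S => hSh => hbSbh => hbbSbbh => hbbbSbbbh => hbbbhShbbbh => hbbbhbSbhbbbh => hbbbhbbSbbhbbbh => hbbbhbbbbhbbbh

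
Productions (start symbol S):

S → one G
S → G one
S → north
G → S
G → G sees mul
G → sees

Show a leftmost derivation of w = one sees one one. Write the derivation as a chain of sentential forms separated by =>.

S => one G => one S => one G one => one S one => one G one one => one sees one one

S => one G   [S → one G]
one G => one S   [G → S]
one S => one G one   [S → G one]
one G one => one S one   [G → S]
one S one => one G one one   [S → G one]
one G one one => one sees one one   [G → sees]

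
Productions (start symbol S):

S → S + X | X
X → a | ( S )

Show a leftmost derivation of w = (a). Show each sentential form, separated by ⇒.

S ⇒ X   [S → X]
X ⇒ (S)   [X → ( S )]
(S) ⇒ (X)   [S → X]
(X) ⇒ (a)   [X → a]

S ⇒ X ⇒ (S) ⇒ (X) ⇒ (a)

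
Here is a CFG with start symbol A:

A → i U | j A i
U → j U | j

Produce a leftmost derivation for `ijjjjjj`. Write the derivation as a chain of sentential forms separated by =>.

A=>iU=>ijU=>ijjU=>ijjjU=>ijjjjU=>ijjjjjU=>ijjjjjj

A => iU   [A → i U]
iU => ijU   [U → j U]
ijU => ijjU   [U → j U]
ijjU => ijjjU   [U → j U]
ijjjU => ijjjjU   [U → j U]
ijjjjU => ijjjjjU   [U → j U]
ijjjjjU => ijjjjjj   [U → j]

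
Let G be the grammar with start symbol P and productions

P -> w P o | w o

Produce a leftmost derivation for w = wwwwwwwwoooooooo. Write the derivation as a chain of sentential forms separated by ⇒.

P⇒wPo⇒wwPoo⇒wwwPooo⇒wwwwPoooo⇒wwwwwPooooo⇒wwwwwwPoooooo⇒wwwwwwwPooooooo⇒wwwwwwwwoooooooo

P ⇒ wPo   [P -> w P o]
wPo ⇒ wwPoo   [P -> w P o]
wwPoo ⇒ wwwPooo   [P -> w P o]
wwwPooo ⇒ wwwwPoooo   [P -> w P o]
wwwwPoooo ⇒ wwwwwPooooo   [P -> w P o]
wwwwwPooooo ⇒ wwwwwwPoooooo   [P -> w P o]
wwwwwwPoooooo ⇒ wwwwwwwPooooooo   [P -> w P o]
wwwwwwwPooooooo ⇒ wwwwwwwwoooooooo   [P -> w o]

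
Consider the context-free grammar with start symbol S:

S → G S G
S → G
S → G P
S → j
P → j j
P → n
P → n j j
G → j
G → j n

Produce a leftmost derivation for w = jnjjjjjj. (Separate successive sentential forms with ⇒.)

S⇒GSG⇒jnSG⇒jnGSGG⇒jnjSGG⇒jnjGPGG⇒jnjjPGG⇒jnjjjjGG⇒jnjjjjjG⇒jnjjjjjj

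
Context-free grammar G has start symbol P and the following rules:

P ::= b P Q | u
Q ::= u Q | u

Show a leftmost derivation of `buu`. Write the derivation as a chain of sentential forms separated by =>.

P => bPQ => buQ => buu

P => bPQ   [P ::= b P Q]
bPQ => buQ   [P ::= u]
buQ => buu   [Q ::= u]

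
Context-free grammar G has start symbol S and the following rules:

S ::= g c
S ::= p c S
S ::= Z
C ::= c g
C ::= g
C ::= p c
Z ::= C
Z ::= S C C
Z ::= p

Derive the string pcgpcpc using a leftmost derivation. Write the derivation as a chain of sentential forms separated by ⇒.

S ⇒ pcS   [S ::= p c S]
pcS ⇒ pcZ   [S ::= Z]
pcZ ⇒ pcSCC   [Z ::= S C C]
pcSCC ⇒ pcZCC   [S ::= Z]
pcZCC ⇒ pcCCC   [Z ::= C]
pcCCC ⇒ pcgCC   [C ::= g]
pcgCC ⇒ pcgpcC   [C ::= p c]
pcgpcC ⇒ pcgpcpc   [C ::= p c]

S ⇒ pcS ⇒ pcZ ⇒ pcSCC ⇒ pcZCC ⇒ pcCCC ⇒ pcgCC ⇒ pcgpcC ⇒ pcgpcpc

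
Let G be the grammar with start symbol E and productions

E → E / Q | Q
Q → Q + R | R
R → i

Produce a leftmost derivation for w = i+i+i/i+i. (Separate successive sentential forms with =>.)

E => E/Q   [E → E / Q]
E/Q => Q/Q   [E → Q]
Q/Q => Q+R/Q   [Q → Q + R]
Q+R/Q => Q+R+R/Q   [Q → Q + R]
Q+R+R/Q => R+R+R/Q   [Q → R]
R+R+R/Q => i+R+R/Q   [R → i]
i+R+R/Q => i+i+R/Q   [R → i]
i+i+R/Q => i+i+i/Q   [R → i]
i+i+i/Q => i+i+i/Q+R   [Q → Q + R]
i+i+i/Q+R => i+i+i/R+R   [Q → R]
i+i+i/R+R => i+i+i/i+R   [R → i]
i+i+i/i+R => i+i+i/i+i   [R → i]

E => E/Q => Q/Q => Q+R/Q => Q+R+R/Q => R+R+R/Q => i+R+R/Q => i+i+R/Q => i+i+i/Q => i+i+i/Q+R => i+i+i/R+R => i+i+i/i+R => i+i+i/i+i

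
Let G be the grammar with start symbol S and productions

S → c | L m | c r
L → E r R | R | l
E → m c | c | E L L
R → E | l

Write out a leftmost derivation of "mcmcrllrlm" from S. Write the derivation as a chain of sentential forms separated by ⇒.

S ⇒ Lm ⇒ ErRm ⇒ ELLrRm ⇒ mcLLrRm ⇒ mcErRLrRm ⇒ mcmcrRLrRm ⇒ mcmcrlLrRm ⇒ mcmcrlRrRm ⇒ mcmcrllrRm ⇒ mcmcrllrlm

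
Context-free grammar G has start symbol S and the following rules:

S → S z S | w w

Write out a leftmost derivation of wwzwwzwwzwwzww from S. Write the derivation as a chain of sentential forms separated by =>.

S=>SzS=>SzSzS=>SzSzSzS=>SzSzSzSzS=>wwzSzSzSzS=>wwzwwzSzSzS=>wwzwwzwwzSzS=>wwzwwzwwzwwzS=>wwzwwzwwzwwzww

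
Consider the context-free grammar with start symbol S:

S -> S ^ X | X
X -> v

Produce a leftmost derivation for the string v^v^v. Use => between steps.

S => S^X => S^X^X => X^X^X => v^X^X => v^v^X => v^v^v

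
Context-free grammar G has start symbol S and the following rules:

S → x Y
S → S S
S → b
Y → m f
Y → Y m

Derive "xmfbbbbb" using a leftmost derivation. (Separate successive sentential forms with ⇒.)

S ⇒ SS ⇒ SSS ⇒ SSSS ⇒ SSSSS ⇒ SSSSSS ⇒ xYSSSSS ⇒ xmfSSSSS ⇒ xmfbSSSS ⇒ xmfbbSSS ⇒ xmfbbbSS ⇒ xmfbbbbS ⇒ xmfbbbbb

S ⇒ SS   [S → S S]
SS ⇒ SSS   [S → S S]
SSS ⇒ SSSS   [S → S S]
SSSS ⇒ SSSSS   [S → S S]
SSSSS ⇒ SSSSSS   [S → S S]
SSSSSS ⇒ xYSSSSS   [S → x Y]
xYSSSSS ⇒ xmfSSSSS   [Y → m f]
xmfSSSSS ⇒ xmfbSSSS   [S → b]
xmfbSSSS ⇒ xmfbbSSS   [S → b]
xmfbbSSS ⇒ xmfbbbSS   [S → b]
xmfbbbSS ⇒ xmfbbbbS   [S → b]
xmfbbbbS ⇒ xmfbbbbb   [S → b]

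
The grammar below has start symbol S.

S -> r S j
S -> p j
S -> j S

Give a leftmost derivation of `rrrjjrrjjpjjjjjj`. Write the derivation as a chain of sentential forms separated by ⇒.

S ⇒ rSj ⇒ rrSjj ⇒ rrrSjjj ⇒ rrrjSjjj ⇒ rrrjjSjjj ⇒ rrrjjrSjjjj ⇒ rrrjjrrSjjjjj ⇒ rrrjjrrjSjjjjj ⇒ rrrjjrrjjSjjjjj ⇒ rrrjjrrjjpjjjjjj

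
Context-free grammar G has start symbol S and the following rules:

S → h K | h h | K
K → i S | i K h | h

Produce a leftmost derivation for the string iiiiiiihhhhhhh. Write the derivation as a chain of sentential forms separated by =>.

S => K => iKh => iiKhh => iiiKhhh => iiiiKhhhh => iiiiiShhhh => iiiiiKhhhh => iiiiiiKhhhhh => iiiiiiiKhhhhhh => iiiiiiihhhhhhh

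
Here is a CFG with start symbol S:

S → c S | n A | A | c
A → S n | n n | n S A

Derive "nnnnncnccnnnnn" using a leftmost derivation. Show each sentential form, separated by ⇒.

S ⇒ nA ⇒ nSn ⇒ nnAn ⇒ nnnSAn ⇒ nnnnAAn ⇒ nnnnnSAAn ⇒ nnnnncAAn ⇒ nnnnncnSAAn ⇒ nnnnncncSAAn ⇒ nnnnncnccAAn ⇒ nnnnncnccnnAn ⇒ nnnnncnccnnnnn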